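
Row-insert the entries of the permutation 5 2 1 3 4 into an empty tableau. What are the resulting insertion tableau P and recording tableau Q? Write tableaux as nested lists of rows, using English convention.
Insert each entry of the permutation into P by Schensted row insertion, recording in Q the position of each new cell.

Insert 5: appended to row 1. P = [[5]].
Insert 2: 2 bumps 5 from row 1; 5 starts row 2. P = [[2], [5]].
Insert 1: 1 bumps 2 from row 1; 2 bumps 5 from row 2; 5 starts row 3. P = [[1], [2], [5]].
Insert 3: appended to row 1. P = [[1, 3], [2], [5]].
Insert 4: appended to row 1. P = [[1, 3, 4], [2], [5]].

So P = [[1, 3, 4], [2], [5]], Q = [[1, 4, 5], [2], [3]].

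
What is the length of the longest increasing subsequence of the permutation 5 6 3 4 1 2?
2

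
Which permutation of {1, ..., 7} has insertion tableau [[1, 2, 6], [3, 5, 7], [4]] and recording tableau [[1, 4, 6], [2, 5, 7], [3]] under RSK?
Reverse the RSK construction: for i from n down to 1, find the cell of Q containing i, remove the entry at that cell from P, and reverse-bump it up through P; the value ejected from row 1 is w(i).

Step i=7: Q has 7 at row 2, column 3; remove 7 from row 2 of P and reverse-bump: 7 enters row 1 and ejects 6. So w(7) = 6. P is now [[1, 2, 7], [3, 5], [4]].
Step i=6: Q has 6 at row 1, column 3; remove that cell from P, ejecting 7. So w(6) = 7. P is now [[1, 2], [3, 5], [4]].
Step i=5: Q has 5 at row 2, column 2; remove 5 from row 2 of P and reverse-bump: 5 enters row 1 and ejects 2. So w(5) = 2. P is now [[1, 5], [3], [4]].
Step i=4: Q has 4 at row 1, column 2; remove that cell from P, ejecting 5. So w(4) = 5. P is now [[1], [3], [4]].
Step i=3: Q has 3 at row 3, column 1; remove 4 from row 3 of P and reverse-bump: 4 enters row 2 and ejects 3; 3 enters row 1 and ejects 1. So w(3) = 1. P is now [[3], [4]].
Step i=2: Q has 2 at row 2, column 1; remove 4 from row 2 of P and reverse-bump: 4 enters row 1 and ejects 3. So w(2) = 3. P is now [[4]].
Step i=1: Q has 1 at row 1, column 1; remove that cell from P, ejecting 4. So w(1) = 4. P is now [].

So w = 4 3 1 5 2 7 6.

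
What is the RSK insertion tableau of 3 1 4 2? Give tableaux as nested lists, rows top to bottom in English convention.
After inserting 3: P = [[3]].
After inserting 1: P = [[1], [3]].
After inserting 4: P = [[1, 4], [3]].
After inserting 2: P = [[1, 2], [3, 4]].

So P = [[1, 2], [3, 4]].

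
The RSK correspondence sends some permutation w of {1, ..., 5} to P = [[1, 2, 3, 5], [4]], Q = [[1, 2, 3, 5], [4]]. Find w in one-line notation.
1 2 4 3 5

Reverse the RSK construction: for i from n down to 1, find the cell of Q containing i, remove the entry at that cell from P, and reverse-bump it up through P; the value ejected from row 1 is w(i).

Step i=5: Q has 5 at row 1, column 4; remove that cell from P, ejecting 5. So w(5) = 5. P is now [[1, 2, 3], [4]].
Step i=4: Q has 4 at row 2, column 1; remove 4 from row 2 of P and reverse-bump: 4 enters row 1 and ejects 3. So w(4) = 3. P is now [[1, 2, 4]].
Step i=3: Q has 3 at row 1, column 3; remove that cell from P, ejecting 4. So w(3) = 4. P is now [[1, 2]].
Step i=2: Q has 2 at row 1, column 2; remove that cell from P, ejecting 2. So w(2) = 2. P is now [[1]].
Step i=1: Q has 1 at row 1, column 1; remove that cell from P, ejecting 1. So w(1) = 1. P is now [].

So w = 1 2 4 3 5.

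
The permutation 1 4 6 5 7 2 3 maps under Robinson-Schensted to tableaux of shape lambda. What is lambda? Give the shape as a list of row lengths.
RSK row insertion gives P = [[1, 2, 3, 7], [4, 5], [6]], which has shape [4, 2, 1].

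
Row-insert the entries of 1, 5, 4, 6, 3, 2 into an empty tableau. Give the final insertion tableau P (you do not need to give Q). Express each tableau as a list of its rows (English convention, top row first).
P = [[1, 2, 6], [3], [4], [5]]

Insert 1: appended to row 1. P = [[1]].
Insert 5: appended to row 1. P = [[1, 5]].
Insert 4: 4 bumps 5 from row 1; 5 starts row 2. P = [[1, 4], [5]].
Insert 6: appended to row 1. P = [[1, 4, 6], [5]].
Insert 3: 3 bumps 4 from row 1; 4 bumps 5 from row 2; 5 starts row 3. P = [[1, 3, 6], [4], [5]].
Insert 2: 2 bumps 3 from row 1; 3 bumps 4 from row 2; 4 bumps 5 from row 3; 5 starts row 4. P = [[1, 2, 6], [3], [4], [5]].

So P = [[1, 2, 6], [3], [4], [5]].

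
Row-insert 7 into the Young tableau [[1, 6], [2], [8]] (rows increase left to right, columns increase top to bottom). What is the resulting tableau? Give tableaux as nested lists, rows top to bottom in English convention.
[[1, 6, 7], [2], [8]]

7 is larger than every entry of row 1, so it is appended to row 1. The new tableau is [[1, 6, 7], [2], [8]].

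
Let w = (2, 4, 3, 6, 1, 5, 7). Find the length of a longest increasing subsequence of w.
4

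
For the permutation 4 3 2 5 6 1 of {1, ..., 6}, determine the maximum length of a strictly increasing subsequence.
3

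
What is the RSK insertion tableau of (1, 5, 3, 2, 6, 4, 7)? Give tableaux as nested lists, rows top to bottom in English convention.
Insert 1: appended to row 1. P = [[1]].
Insert 5: appended to row 1. P = [[1, 5]].
Insert 3: 3 bumps 5 from row 1; 5 starts row 2. P = [[1, 3], [5]].
Insert 2: 2 bumps 3 from row 1; 3 bumps 5 from row 2; 5 starts row 3. P = [[1, 2], [3], [5]].
Insert 6: appended to row 1. P = [[1, 2, 6], [3], [5]].
Insert 4: 4 bumps 6 from row 1; 6 appends to row 2. P = [[1, 2, 4], [3, 6], [5]].
Insert 7: appended to row 1. P = [[1, 2, 4, 7], [3, 6], [5]].

So P = [[1, 2, 4, 7], [3, 6], [5]].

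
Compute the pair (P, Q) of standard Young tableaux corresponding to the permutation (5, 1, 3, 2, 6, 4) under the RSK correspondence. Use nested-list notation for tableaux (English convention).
Insert each entry of the permutation into P by Schensted row insertion, recording in Q the position of each new cell.

Insert 5: appended to row 1. P = [[5]].
Insert 1: 1 bumps 5 from row 1; 5 starts row 2. P = [[1], [5]].
Insert 3: appended to row 1. P = [[1, 3], [5]].
Insert 2: 2 bumps 3 from row 1; 3 bumps 5 from row 2; 5 starts row 3. P = [[1, 2], [3], [5]].
Insert 6: appended to row 1. P = [[1, 2, 6], [3], [5]].
Insert 4: 4 bumps 6 from row 1; 6 appends to row 2. P = [[1, 2, 4], [3, 6], [5]].

So P = [[1, 2, 4], [3, 6], [5]], Q = [[1, 3, 5], [2, 6], [4]].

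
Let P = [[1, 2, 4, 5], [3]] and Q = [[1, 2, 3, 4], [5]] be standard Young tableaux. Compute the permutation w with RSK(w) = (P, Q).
Reverse the RSK construction: for i from n down to 1, find the cell of Q containing i, remove the entry at that cell from P, and reverse-bump it up through P; the value ejected from row 1 is w(i).

Step i=5: Q has 5 at row 2, column 1; remove 3 from row 2 of P and reverse-bump: 3 enters row 1 and ejects 2. So w(5) = 2. P is now [[1, 3, 4, 5]].
Step i=4: Q has 4 at row 1, column 4; remove that cell from P, ejecting 5. So w(4) = 5. P is now [[1, 3, 4]].
Step i=3: Q has 3 at row 1, column 3; remove that cell from P, ejecting 4. So w(3) = 4. P is now [[1, 3]].
Step i=2: Q has 2 at row 1, column 2; remove that cell from P, ejecting 3. So w(2) = 3. P is now [[1]].
Step i=1: Q has 1 at row 1, column 1; remove that cell from P, ejecting 1. So w(1) = 1. P is now [].

So w = 1 3 4 5 2.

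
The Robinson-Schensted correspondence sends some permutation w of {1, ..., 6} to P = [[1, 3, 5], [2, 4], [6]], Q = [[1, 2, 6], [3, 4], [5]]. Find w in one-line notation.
2 6 1 4 3 5

Reverse the RSK construction: for i from n down to 1, find the cell of Q containing i, remove the entry at that cell from P, and reverse-bump it up through P; the value ejected from row 1 is w(i).

Step i=6: Q has 6 at row 1, column 3; remove that cell from P, ejecting 5. So w(6) = 5. P is now [[1, 3], [2, 4], [6]].
Step i=5: Q has 5 at row 3, column 1; remove 6 from row 3 of P and reverse-bump: 6 enters row 2 and ejects 4; 4 enters row 1 and ejects 3. So w(5) = 3. P is now [[1, 4], [2, 6]].
Step i=4: Q has 4 at row 2, column 2; remove 6 from row 2 of P and reverse-bump: 6 enters row 1 and ejects 4. So w(4) = 4. P is now [[1, 6], [2]].
Step i=3: Q has 3 at row 2, column 1; remove 2 from row 2 of P and reverse-bump: 2 enters row 1 and ejects 1. So w(3) = 1. P is now [[2, 6]].
Step i=2: Q has 2 at row 1, column 2; remove that cell from P, ejecting 6. So w(2) = 6. P is now [[2]].
Step i=1: Q has 1 at row 1, column 1; remove that cell from P, ejecting 2. So w(1) = 2. P is now [].

So w = 2 6 1 4 3 5.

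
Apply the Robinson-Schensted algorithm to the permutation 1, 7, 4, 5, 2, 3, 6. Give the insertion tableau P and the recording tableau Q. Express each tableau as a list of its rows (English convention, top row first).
Insert each entry of the permutation into P by Schensted row insertion, recording in Q the position of each new cell.

Insert 1: appended to row 1. P = [[1]], Q = [[1]].
Insert 7: appended to row 1. P = [[1, 7]], Q = [[1, 2]].
Insert 4: 4 bumps 7 from row 1; 7 starts row 2. P = [[1, 4], [7]], Q = [[1, 2], [3]].
Insert 5: appended to row 1. P = [[1, 4, 5], [7]], Q = [[1, 2, 4], [3]].
Insert 2: 2 bumps 4 from row 1; 4 bumps 7 from row 2; 7 starts row 3. P = [[1, 2, 5], [4], [7]], Q = [[1, 2, 4], [3], [5]].
Insert 3: 3 bumps 5 from row 1; 5 appends to row 2. P = [[1, 2, 3], [4, 5], [7]], Q = [[1, 2, 4], [3, 6], [5]].
Insert 6: appended to row 1. P = [[1, 2, 3, 6], [4, 5], [7]], Q = [[1, 2, 4, 7], [3, 6], [5]].

So P = [[1, 2, 3, 6], [4, 5], [7]], Q = [[1, 2, 4, 7], [3, 6], [5]].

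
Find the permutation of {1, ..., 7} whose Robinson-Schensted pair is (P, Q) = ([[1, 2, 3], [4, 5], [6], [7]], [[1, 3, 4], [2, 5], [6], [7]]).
4 1 2 7 6 5 3

Reverse the RSK construction: for i from n down to 1, find the cell of Q containing i, remove the entry at that cell from P, and reverse-bump it up through P; the value ejected from row 1 is w(i).

Step i=7: Q has 7 at row 4, column 1; remove 7 from row 4 of P and reverse-bump: 7 enters row 3 and ejects 6; 6 enters row 2 and ejects 5; 5 enters row 1 and ejects 3. So w(7) = 3. P is now [[1, 2, 5], [4, 6], [7]].
Step i=6: Q has 6 at row 3, column 1; remove 7 from row 3 of P and reverse-bump: 7 enters row 2 and ejects 6; 6 enters row 1 and ejects 5. So w(6) = 5. P is now [[1, 2, 6], [4, 7]].
Step i=5: Q has 5 at row 2, column 2; remove 7 from row 2 of P and reverse-bump: 7 enters row 1 and ejects 6. So w(5) = 6. P is now [[1, 2, 7], [4]].
Step i=4: Q has 4 at row 1, column 3; remove that cell from P, ejecting 7. So w(4) = 7. P is now [[1, 2], [4]].
Step i=3: Q has 3 at row 1, column 2; remove that cell from P, ejecting 2. So w(3) = 2. P is now [[1], [4]].
Step i=2: Q has 2 at row 2, column 1; remove 4 from row 2 of P and reverse-bump: 4 enters row 1 and ejects 1. So w(2) = 1. P is now [[4]].
Step i=1: Q has 1 at row 1, column 1; remove that cell from P, ejecting 4. So w(1) = 4. P is now [].

So w = 4 1 2 7 6 5 3.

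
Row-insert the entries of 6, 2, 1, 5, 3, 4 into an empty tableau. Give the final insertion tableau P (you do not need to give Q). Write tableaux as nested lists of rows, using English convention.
After inserting 6: P = [[6]].
After inserting 2: P = [[2], [6]].
After inserting 1: P = [[1], [2], [6]].
After inserting 5: P = [[1, 5], [2], [6]].
After inserting 3: P = [[1, 3], [2, 5], [6]].
After inserting 4: P = [[1, 3, 4], [2, 5], [6]].

So P = [[1, 3, 4], [2, 5], [6]].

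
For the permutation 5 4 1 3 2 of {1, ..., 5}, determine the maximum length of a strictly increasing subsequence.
2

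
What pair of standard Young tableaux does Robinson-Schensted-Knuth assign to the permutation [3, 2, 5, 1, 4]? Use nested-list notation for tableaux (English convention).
P = [[1, 4], [2, 5], [3]], Q = [[1, 3], [2, 5], [4]]

Insert each entry of the permutation into P by Schensted row insertion, recording in Q the position of each new cell.

Insert 3: appended to row 1. P = [[3]].
Insert 2: 2 bumps 3 from row 1; 3 starts row 2. P = [[2], [3]].
Insert 5: appended to row 1. P = [[2, 5], [3]].
Insert 1: 1 bumps 2 from row 1; 2 bumps 3 from row 2; 3 starts row 3. P = [[1, 5], [2], [3]].
Insert 4: 4 bumps 5 from row 1; 5 appends to row 2. P = [[1, 4], [2, 5], [3]].

So P = [[1, 4], [2, 5], [3]], Q = [[1, 3], [2, 5], [4]].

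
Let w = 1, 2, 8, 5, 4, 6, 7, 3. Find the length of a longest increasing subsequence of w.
5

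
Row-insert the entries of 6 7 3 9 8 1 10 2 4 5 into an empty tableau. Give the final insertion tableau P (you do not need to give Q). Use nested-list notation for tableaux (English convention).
Insert 6: appended to row 1. P = [[6]].
Insert 7: appended to row 1. P = [[6, 7]].
Insert 3: 3 bumps 6 from row 1; 6 starts row 2. P = [[3, 7], [6]].
Insert 9: appended to row 1. P = [[3, 7, 9], [6]].
Insert 8: 8 bumps 9 from row 1; 9 appends to row 2. P = [[3, 7, 8], [6, 9]].
Insert 1: 1 bumps 3 from row 1; 3 bumps 6 from row 2; 6 starts row 3. P = [[1, 7, 8], [3, 9], [6]].
Insert 10: appended to row 1. P = [[1, 7, 8, 10], [3, 9], [6]].
Insert 2: 2 bumps 7 from row 1; 7 bumps 9 from row 2; 9 appends to row 3. P = [[1, 2, 8, 10], [3, 7], [6, 9]].
Insert 4: 4 bumps 8 from row 1; 8 appends to row 2. P = [[1, 2, 4, 10], [3, 7, 8], [6, 9]].
Insert 5: 5 bumps 10 from row 1; 10 appends to row 2. P = [[1, 2, 4, 5], [3, 7, 8, 10], [6, 9]].

So P = [[1, 2, 4, 5], [3, 7, 8, 10], [6, 9]].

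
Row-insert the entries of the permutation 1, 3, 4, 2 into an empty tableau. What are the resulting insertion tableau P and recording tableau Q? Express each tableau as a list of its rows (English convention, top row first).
P = [[1, 2, 4], [3]], Q = [[1, 2, 3], [4]]

Insert each entry of the permutation into P by Schensted row insertion, recording in Q the position of each new cell.

Insert 1: appended to row 1. P = [[1]], Q = [[1]].
Insert 3: appended to row 1. P = [[1, 3]], Q = [[1, 2]].
Insert 4: appended to row 1. P = [[1, 3, 4]], Q = [[1, 2, 3]].
Insert 2: 2 bumps 3 from row 1; 3 starts row 2. P = [[1, 2, 4], [3]], Q = [[1, 2, 3], [4]].

So P = [[1, 2, 4], [3]], Q = [[1, 2, 3], [4]].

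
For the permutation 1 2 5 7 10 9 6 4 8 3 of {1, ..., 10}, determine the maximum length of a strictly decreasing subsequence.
5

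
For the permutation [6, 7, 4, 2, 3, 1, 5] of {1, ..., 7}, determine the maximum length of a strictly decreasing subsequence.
4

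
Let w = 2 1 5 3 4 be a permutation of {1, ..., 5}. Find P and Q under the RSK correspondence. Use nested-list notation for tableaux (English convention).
P = [[1, 3, 4], [2, 5]], Q = [[1, 3, 5], [2, 4]]

Insert each entry of the permutation into P by Schensted row insertion, recording in Q the position of each new cell.

Insert 2: appended to row 1. P = [[2]], Q = [[1]].
Insert 1: 1 bumps 2 from row 1; 2 starts row 2. P = [[1], [2]], Q = [[1], [2]].
Insert 5: appended to row 1. P = [[1, 5], [2]], Q = [[1, 3], [2]].
Insert 3: 3 bumps 5 from row 1; 5 appends to row 2. P = [[1, 3], [2, 5]], Q = [[1, 3], [2, 4]].
Insert 4: appended to row 1. P = [[1, 3, 4], [2, 5]], Q = [[1, 3, 5], [2, 4]].

So P = [[1, 3, 4], [2, 5]], Q = [[1, 3, 5], [2, 4]].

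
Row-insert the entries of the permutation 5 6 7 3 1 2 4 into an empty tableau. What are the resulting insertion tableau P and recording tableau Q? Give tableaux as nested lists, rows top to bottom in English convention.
Insert each entry of the permutation into P by Schensted row insertion, recording in Q the position of each new cell.

Insert 5: appended to row 1. P = [[5]], Q = [[1]].
Insert 6: appended to row 1. P = [[5, 6]], Q = [[1, 2]].
Insert 7: appended to row 1. P = [[5, 6, 7]], Q = [[1, 2, 3]].
Insert 3: 3 bumps 5 from row 1; 5 starts row 2. P = [[3, 6, 7], [5]], Q = [[1, 2, 3], [4]].
Insert 1: 1 bumps 3 from row 1; 3 bumps 5 from row 2; 5 starts row 3. P = [[1, 6, 7], [3], [5]], Q = [[1, 2, 3], [4], [5]].
Insert 2: 2 bumps 6 from row 1; 6 appends to row 2. P = [[1, 2, 7], [3, 6], [5]], Q = [[1, 2, 3], [4, 6], [5]].
Insert 4: 4 bumps 7 from row 1; 7 appends to row 2. P = [[1, 2, 4], [3, 6, 7], [5]], Q = [[1, 2, 3], [4, 6, 7], [5]].

So P = [[1, 2, 4], [3, 6, 7], [5]], Q = [[1, 2, 3], [4, 6, 7], [5]].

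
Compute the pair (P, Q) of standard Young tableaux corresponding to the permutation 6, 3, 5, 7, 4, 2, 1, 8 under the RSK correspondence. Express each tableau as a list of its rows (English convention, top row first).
P = [[1, 4, 7, 8], [2], [3], [5], [6]], Q = [[1, 3, 4, 8], [2], [5], [6], [7]]

Insert each entry of the permutation into P by Schensted row insertion, recording in Q the position of each new cell.

Insert 6: appended to row 1. P = [[6]].
Insert 3: 3 bumps 6 from row 1; 6 starts row 2. P = [[3], [6]].
Insert 5: appended to row 1. P = [[3, 5], [6]].
Insert 7: appended to row 1. P = [[3, 5, 7], [6]].
Insert 4: 4 bumps 5 from row 1; 5 bumps 6 from row 2; 6 starts row 3. P = [[3, 4, 7], [5], [6]].
Insert 2: 2 bumps 3 from row 1; 3 bumps 5 from row 2; 5 bumps 6 from row 3; 6 starts row 4. P = [[2, 4, 7], [3], [5], [6]].
Insert 1: 1 bumps 2 from row 1; 2 bumps 3 from row 2; 3 bumps 5 from row 3; 5 bumps 6 from row 4; 6 starts row 5. P = [[1, 4, 7], [2], [3], [5], [6]].
Insert 8: appended to row 1. P = [[1, 4, 7, 8], [2], [3], [5], [6]].

So P = [[1, 4, 7, 8], [2], [3], [5], [6]], Q = [[1, 3, 4, 8], [2], [5], [6], [7]].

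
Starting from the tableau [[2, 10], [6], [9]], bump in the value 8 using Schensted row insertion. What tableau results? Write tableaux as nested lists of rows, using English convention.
[[2, 8], [6, 10], [9]]

In row 1, 8 replaces 10 (the leftmost entry greater than 8); 10 is bumped to row 2. 10 is appended to row 2. The new tableau is [[2, 8], [6, 10], [9]].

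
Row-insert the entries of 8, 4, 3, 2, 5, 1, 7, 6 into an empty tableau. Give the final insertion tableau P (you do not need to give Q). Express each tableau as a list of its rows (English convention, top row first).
P = [[1, 5, 6], [2, 7], [3], [4], [8]]

Insert 8: appended to row 1. P = [[8]].
Insert 4: 4 bumps 8 from row 1; 8 starts row 2. P = [[4], [8]].
Insert 3: 3 bumps 4 from row 1; 4 bumps 8 from row 2; 8 starts row 3. P = [[3], [4], [8]].
Insert 2: 2 bumps 3 from row 1; 3 bumps 4 from row 2; 4 bumps 8 from row 3; 8 starts row 4. P = [[2], [3], [4], [8]].
Insert 5: appended to row 1. P = [[2, 5], [3], [4], [8]].
Insert 1: 1 bumps 2 from row 1; 2 bumps 3 from row 2; 3 bumps 4 from row 3; 4 bumps 8 from row 4; 8 starts row 5. P = [[1, 5], [2], [3], [4], [8]].
Insert 7: appended to row 1. P = [[1, 5, 7], [2], [3], [4], [8]].
Insert 6: 6 bumps 7 from row 1; 7 appends to row 2. P = [[1, 5, 6], [2, 7], [3], [4], [8]].

So P = [[1, 5, 6], [2, 7], [3], [4], [8]].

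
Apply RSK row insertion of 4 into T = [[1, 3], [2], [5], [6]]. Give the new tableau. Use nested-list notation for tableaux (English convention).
4 is larger than every entry of row 1, so it is appended to row 1. The new tableau is [[1, 3, 4], [2], [5], [6]].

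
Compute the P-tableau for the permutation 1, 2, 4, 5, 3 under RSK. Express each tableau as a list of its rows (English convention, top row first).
Insert 1: appended to row 1. P = [[1]].
Insert 2: appended to row 1. P = [[1, 2]].
Insert 4: appended to row 1. P = [[1, 2, 4]].
Insert 5: appended to row 1. P = [[1, 2, 4, 5]].
Insert 3: 3 bumps 4 from row 1; 4 starts row 2. P = [[1, 2, 3, 5], [4]].

So P = [[1, 2, 3, 5], [4]].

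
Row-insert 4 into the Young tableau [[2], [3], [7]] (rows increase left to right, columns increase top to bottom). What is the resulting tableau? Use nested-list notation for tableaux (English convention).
4 is larger than every entry of row 1, so it is appended to row 1. The new tableau is [[2, 4], [3], [7]].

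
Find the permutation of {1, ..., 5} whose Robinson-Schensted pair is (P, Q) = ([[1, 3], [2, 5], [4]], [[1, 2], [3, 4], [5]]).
Reverse RSK: for i = n, n-1, ..., 1, locate i in Q, remove the corresponding corner cell from P, and reverse-bump its entry up through P; the value ejected from row 1 is w(i).

So w = 4 5 2 3 1.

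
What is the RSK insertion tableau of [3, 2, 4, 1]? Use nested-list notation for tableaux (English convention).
Insert 3: appended to row 1. P = [[3]].
Insert 2: 2 bumps 3 from row 1; 3 starts row 2. P = [[2], [3]].
Insert 4: appended to row 1. P = [[2, 4], [3]].
Insert 1: 1 bumps 2 from row 1; 2 bumps 3 from row 2; 3 starts row 3. P = [[1, 4], [2], [3]].

So P = [[1, 4], [2], [3]].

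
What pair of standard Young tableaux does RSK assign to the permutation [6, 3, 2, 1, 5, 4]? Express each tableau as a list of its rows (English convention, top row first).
Insert each entry of the permutation into P by Schensted row insertion, recording in Q the position of each new cell.

Insert 6: appended to row 1. P = [[6]].
Insert 3: 3 bumps 6 from row 1; 6 starts row 2. P = [[3], [6]].
Insert 2: 2 bumps 3 from row 1; 3 bumps 6 from row 2; 6 starts row 3. P = [[2], [3], [6]].
Insert 1: 1 bumps 2 from row 1; 2 bumps 3 from row 2; 3 bumps 6 from row 3; 6 starts row 4. P = [[1], [2], [3], [6]].
Insert 5: appended to row 1. P = [[1, 5], [2], [3], [6]].
Insert 4: 4 bumps 5 from row 1; 5 appends to row 2. P = [[1, 4], [2, 5], [3], [6]].

So P = [[1, 4], [2, 5], [3], [6]], Q = [[1, 5], [2, 6], [3], [4]].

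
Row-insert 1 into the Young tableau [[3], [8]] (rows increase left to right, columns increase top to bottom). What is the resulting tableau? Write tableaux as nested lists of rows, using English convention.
In row 1, 1 replaces 3 (the leftmost entry greater than 1); 3 is bumped to row 2. In row 2, 3 replaces 8 (the leftmost entry greater than 3); 8 is bumped to row 3. 8 starts a new row 3. The new tableau is [[1], [3], [8]].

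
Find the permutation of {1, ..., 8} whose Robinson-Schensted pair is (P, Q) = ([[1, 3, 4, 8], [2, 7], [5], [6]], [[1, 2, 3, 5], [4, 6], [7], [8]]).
2 6 7 3 8 5 4 1

Reverse the RSK construction: for i from n down to 1, find the cell of Q containing i, remove the entry at that cell from P, and reverse-bump it up through P; the value ejected from row 1 is w(i).

Step i=8: Q has 8 at row 4, column 1; remove 6 from row 4 of P and reverse-bump: 6 enters row 3 and ejects 5; 5 enters row 2 and ejects 2; 2 enters row 1 and ejects 1. So w(8) = 1. P is now [[2, 3, 4, 8], [5, 7], [6]].
Step i=7: Q has 7 at row 3, column 1; remove 6 from row 3 of P and reverse-bump: 6 enters row 2 and ejects 5; 5 enters row 1 and ejects 4. So w(7) = 4. P is now [[2, 3, 5, 8], [6, 7]].
Step i=6: Q has 6 at row 2, column 2; remove 7 from row 2 of P and reverse-bump: 7 enters row 1 and ejects 5. So w(6) = 5. P is now [[2, 3, 7, 8], [6]].
Step i=5: Q has 5 at row 1, column 4; remove that cell from P, ejecting 8. So w(5) = 8. P is now [[2, 3, 7], [6]].
Step i=4: Q has 4 at row 2, column 1; remove 6 from row 2 of P and reverse-bump: 6 enters row 1 and ejects 3. So w(4) = 3. P is now [[2, 6, 7]].
Step i=3: Q has 3 at row 1, column 3; remove that cell from P, ejecting 7. So w(3) = 7. P is now [[2, 6]].
Step i=2: Q has 2 at row 1, column 2; remove that cell from P, ejecting 6. So w(2) = 6. P is now [[2]].
Step i=1: Q has 1 at row 1, column 1; remove that cell from P, ejecting 2. So w(1) = 2. P is now [].

So w = 2 6 7 3 8 5 4 1.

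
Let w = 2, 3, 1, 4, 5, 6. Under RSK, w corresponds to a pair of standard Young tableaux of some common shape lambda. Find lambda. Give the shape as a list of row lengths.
[5, 1]

Row-insert each entry into an empty tableau.

After inserting 2: P = [[2]].
After inserting 3: P = [[2, 3]].
After inserting 1: P = [[1, 3], [2]].
After inserting 4: P = [[1, 3, 4], [2]].
After inserting 5: P = [[1, 3, 4, 5], [2]].
After inserting 6: P = [[1, 3, 4, 5, 6], [2]].

The final insertion tableau P = [[1, 3, 4, 5, 6], [2]] has shape [5, 1].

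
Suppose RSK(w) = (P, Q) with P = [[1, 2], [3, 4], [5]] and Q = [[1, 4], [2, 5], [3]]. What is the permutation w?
Reverse the RSK construction: for i from n down to 1, find the cell of Q containing i, remove the entry at that cell from P, and reverse-bump it up through P; the value ejected from row 1 is w(i).

Step i=5: Q has 5 at row 2, column 2; remove 4 from row 2 of P and reverse-bump: 4 enters row 1 and ejects 2. So w(5) = 2. P is now [[1, 4], [3], [5]].
Step i=4: Q has 4 at row 1, column 2; remove that cell from P, ejecting 4. So w(4) = 4. P is now [[1], [3], [5]].
Step i=3: Q has 3 at row 3, column 1; remove 5 from row 3 of P and reverse-bump: 5 enters row 2 and ejects 3; 3 enters row 1 and ejects 1. So w(3) = 1. P is now [[3], [5]].
Step i=2: Q has 2 at row 2, column 1; remove 5 from row 2 of P and reverse-bump: 5 enters row 1 and ejects 3. So w(2) = 3. P is now [[5]].
Step i=1: Q has 1 at row 1, column 1; remove that cell from P, ejecting 5. So w(1) = 5. P is now [].

So w = 5 3 1 4 2.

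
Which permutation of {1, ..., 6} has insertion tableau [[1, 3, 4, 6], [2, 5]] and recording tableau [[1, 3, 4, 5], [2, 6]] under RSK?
Reverse the RSK construction: for i from n down to 1, find the cell of Q containing i, remove the entry at that cell from P, and reverse-bump it up through P; the value ejected from row 1 is w(i).

Step i=6: Q has 6 at row 2, column 2; remove 5 from row 2 of P and reverse-bump: 5 enters row 1 and ejects 4. So w(6) = 4. P is now [[1, 3, 5, 6], [2]].
Step i=5: Q has 5 at row 1, column 4; remove that cell from P, ejecting 6. So w(5) = 6. P is now [[1, 3, 5], [2]].
Step i=4: Q has 4 at row 1, column 3; remove that cell from P, ejecting 5. So w(4) = 5. P is now [[1, 3], [2]].
Step i=3: Q has 3 at row 1, column 2; remove that cell from P, ejecting 3. So w(3) = 3. P is now [[1], [2]].
Step i=2: Q has 2 at row 2, column 1; remove 2 from row 2 of P and reverse-bump: 2 enters row 1 and ejects 1. So w(2) = 1. P is now [[2]].
Step i=1: Q has 1 at row 1, column 1; remove that cell from P, ejecting 2. So w(1) = 2. P is now [].

So w = 2 1 3 5 6 4.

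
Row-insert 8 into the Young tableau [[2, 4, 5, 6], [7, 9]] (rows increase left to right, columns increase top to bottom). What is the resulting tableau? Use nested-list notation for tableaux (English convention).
[[2, 4, 5, 6, 8], [7, 9]]

8 is larger than every entry of row 1, so it is appended to row 1. The new tableau is [[2, 4, 5, 6, 8], [7, 9]].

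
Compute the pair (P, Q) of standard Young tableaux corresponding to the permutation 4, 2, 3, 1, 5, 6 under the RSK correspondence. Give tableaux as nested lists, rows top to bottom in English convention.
P = [[1, 3, 5, 6], [2], [4]], Q = [[1, 3, 5, 6], [2], [4]]

Insert each entry of the permutation into P by Schensted row insertion, recording in Q the position of each new cell.

Insert 4: appended to row 1. P = [[4]].
Insert 2: 2 bumps 4 from row 1; 4 starts row 2. P = [[2], [4]].
Insert 3: appended to row 1. P = [[2, 3], [4]].
Insert 1: 1 bumps 2 from row 1; 2 bumps 4 from row 2; 4 starts row 3. P = [[1, 3], [2], [4]].
Insert 5: appended to row 1. P = [[1, 3, 5], [2], [4]].
Insert 6: appended to row 1. P = [[1, 3, 5, 6], [2], [4]].

So P = [[1, 3, 5, 6], [2], [4]], Q = [[1, 3, 5, 6], [2], [4]].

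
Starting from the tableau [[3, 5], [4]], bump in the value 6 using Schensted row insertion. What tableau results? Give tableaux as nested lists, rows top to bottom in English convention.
6 is larger than every entry of row 1, so it is appended to row 1. The new tableau is [[3, 5, 6], [4]].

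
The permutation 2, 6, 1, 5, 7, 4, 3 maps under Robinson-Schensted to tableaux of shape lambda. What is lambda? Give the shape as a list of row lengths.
Row-insert each entry into an empty tableau.

After inserting 2: P = [[2]].
After inserting 6: P = [[2, 6]].
After inserting 1: P = [[1, 6], [2]].
After inserting 5: P = [[1, 5], [2, 6]].
After inserting 7: P = [[1, 5, 7], [2, 6]].
After inserting 4: P = [[1, 4, 7], [2, 5], [6]].
After inserting 3: P = [[1, 3, 7], [2, 4], [5], [6]].

The final insertion tableau P = [[1, 3, 7], [2, 4], [5], [6]] has shape [3, 2, 1, 1].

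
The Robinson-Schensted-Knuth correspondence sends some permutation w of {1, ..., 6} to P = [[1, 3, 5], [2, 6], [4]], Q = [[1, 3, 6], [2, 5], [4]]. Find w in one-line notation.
Reverse the RSK construction: for i from n down to 1, find the cell of Q containing i, remove the entry at that cell from P, and reverse-bump it up through P; the value ejected from row 1 is w(i).

Step i=6: Q has 6 at row 1, column 3; remove that cell from P, ejecting 5. So w(6) = 5. P is now [[1, 3], [2, 6], [4]].
Step i=5: Q has 5 at row 2, column 2; remove 6 from row 2 of P and reverse-bump: 6 enters row 1 and ejects 3. So w(5) = 3. P is now [[1, 6], [2], [4]].
Step i=4: Q has 4 at row 3, column 1; remove 4 from row 3 of P and reverse-bump: 4 enters row 2 and ejects 2; 2 enters row 1 and ejects 1. So w(4) = 1. P is now [[2, 6], [4]].
Step i=3: Q has 3 at row 1, column 2; remove that cell from P, ejecting 6. So w(3) = 6. P is now [[2], [4]].
Step i=2: Q has 2 at row 2, column 1; remove 4 from row 2 of P and reverse-bump: 4 enters row 1 and ejects 2. So w(2) = 2. P is now [[4]].
Step i=1: Q has 1 at row 1, column 1; remove that cell from P, ejecting 4. So w(1) = 4. P is now [].

So w = 4 2 6 1 3 5.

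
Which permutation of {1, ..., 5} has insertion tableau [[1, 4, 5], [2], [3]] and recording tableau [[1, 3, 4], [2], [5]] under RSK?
Reverse the RSK construction: for i from n down to 1, find the cell of Q containing i, remove the entry at that cell from P, and reverse-bump it up through P; the value ejected from row 1 is w(i).

Step i=5: Q has 5 at row 3, column 1; remove 3 from row 3 of P and reverse-bump: 3 enters row 2 and ejects 2; 2 enters row 1 and ejects 1. So w(5) = 1. P is now [[2, 4, 5], [3]].
Step i=4: Q has 4 at row 1, column 3; remove that cell from P, ejecting 5. So w(4) = 5. P is now [[2, 4], [3]].
Step i=3: Q has 3 at row 1, column 2; remove that cell from P, ejecting 4. So w(3) = 4. P is now [[2], [3]].
Step i=2: Q has 2 at row 2, column 1; remove 3 from row 2 of P and reverse-bump: 3 enters row 1 and ejects 2. So w(2) = 2. P is now [[3]].
Step i=1: Q has 1 at row 1, column 1; remove that cell from P, ejecting 3. So w(1) = 3. P is now [].

So w = 3 2 4 5 1.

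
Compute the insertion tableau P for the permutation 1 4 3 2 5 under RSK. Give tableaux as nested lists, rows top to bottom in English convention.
Insert 1: appended to row 1. P = [[1]].
Insert 4: appended to row 1. P = [[1, 4]].
Insert 3: 3 bumps 4 from row 1; 4 starts row 2. P = [[1, 3], [4]].
Insert 2: 2 bumps 3 from row 1; 3 bumps 4 from row 2; 4 starts row 3. P = [[1, 2], [3], [4]].
Insert 5: appended to row 1. P = [[1, 2, 5], [3], [4]].

So P = [[1, 2, 5], [3], [4]].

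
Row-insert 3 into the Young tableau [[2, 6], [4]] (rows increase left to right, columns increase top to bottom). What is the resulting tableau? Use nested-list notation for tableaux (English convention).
[[2, 3], [4, 6]]

In row 1, 3 replaces 6 (the leftmost entry greater than 3); 6 is bumped to row 2. 6 is appended to row 2. The new tableau is [[2, 3], [4, 6]].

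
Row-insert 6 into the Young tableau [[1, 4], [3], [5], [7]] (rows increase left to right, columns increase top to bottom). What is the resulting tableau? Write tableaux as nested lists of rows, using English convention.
[[1, 4, 6], [3], [5], [7]]

6 is larger than every entry of row 1, so it is appended to row 1. The new tableau is [[1, 4, 6], [3], [5], [7]].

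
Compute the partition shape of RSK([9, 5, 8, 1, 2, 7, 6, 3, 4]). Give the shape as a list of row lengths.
Row-insert each entry into an empty tableau.

After inserting 9: P = [[9]].
After inserting 5: P = [[5], [9]].
After inserting 8: P = [[5, 8], [9]].
After inserting 1: P = [[1, 8], [5], [9]].
After inserting 2: P = [[1, 2], [5, 8], [9]].
After inserting 7: P = [[1, 2, 7], [5, 8], [9]].
After inserting 6: P = [[1, 2, 6], [5, 7], [8], [9]].
After inserting 3: P = [[1, 2, 3], [5, 6], [7], [8], [9]].
After inserting 4: P = [[1, 2, 3, 4], [5, 6], [7], [8], [9]].

The final insertion tableau P = [[1, 2, 3, 4], [5, 6], [7], [8], [9]] has shape [4, 2, 1, 1, 1].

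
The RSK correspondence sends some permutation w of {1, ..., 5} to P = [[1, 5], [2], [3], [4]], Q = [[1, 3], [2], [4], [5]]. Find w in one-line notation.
4 3 5 2 1

Reverse RSK: for i = n, n-1, ..., 1, locate i in Q, remove the corresponding corner cell from P, and reverse-bump its entry up through P; the value ejected from row 1 is w(i).

So w = 4 3 5 2 1.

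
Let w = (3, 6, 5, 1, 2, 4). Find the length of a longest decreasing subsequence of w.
3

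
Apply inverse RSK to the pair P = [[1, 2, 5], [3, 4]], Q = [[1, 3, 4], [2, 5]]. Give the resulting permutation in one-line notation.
3 1 4 5 2

Reverse the RSK construction: for i from n down to 1, find the cell of Q containing i, remove the entry at that cell from P, and reverse-bump it up through P; the value ejected from row 1 is w(i).

Step i=5: Q has 5 at row 2, column 2; remove 4 from row 2 of P and reverse-bump: 4 enters row 1 and ejects 2. So w(5) = 2. P is now [[1, 4, 5], [3]].
Step i=4: Q has 4 at row 1, column 3; remove that cell from P, ejecting 5. So w(4) = 5. P is now [[1, 4], [3]].
Step i=3: Q has 3 at row 1, column 2; remove that cell from P, ejecting 4. So w(3) = 4. P is now [[1], [3]].
Step i=2: Q has 2 at row 2, column 1; remove 3 from row 2 of P and reverse-bump: 3 enters row 1 and ejects 1. So w(2) = 1. P is now [[3]].
Step i=1: Q has 1 at row 1, column 1; remove that cell from P, ejecting 3. So w(1) = 3. P is now [].

So w = 3 1 4 5 2.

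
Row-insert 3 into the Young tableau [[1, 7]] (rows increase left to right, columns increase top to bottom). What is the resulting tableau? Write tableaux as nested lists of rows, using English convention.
In row 1, 3 replaces 7 (the leftmost entry greater than 3); 7 is bumped to row 2. 7 starts a new row 2. The new tableau is [[1, 3], [7]].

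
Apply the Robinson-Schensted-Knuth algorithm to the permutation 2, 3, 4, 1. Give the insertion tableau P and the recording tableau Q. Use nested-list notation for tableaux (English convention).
P = [[1, 3, 4], [2]], Q = [[1, 2, 3], [4]]

Insert each entry of the permutation into P by Schensted row insertion, recording in Q the position of each new cell.

Insert 2: appended to row 1. P = [[2]], Q = [[1]].
Insert 3: appended to row 1. P = [[2, 3]], Q = [[1, 2]].
Insert 4: appended to row 1. P = [[2, 3, 4]], Q = [[1, 2, 3]].
Insert 1: 1 bumps 2 from row 1; 2 starts row 2. P = [[1, 3, 4], [2]], Q = [[1, 2, 3], [4]].

So P = [[1, 3, 4], [2]], Q = [[1, 2, 3], [4]].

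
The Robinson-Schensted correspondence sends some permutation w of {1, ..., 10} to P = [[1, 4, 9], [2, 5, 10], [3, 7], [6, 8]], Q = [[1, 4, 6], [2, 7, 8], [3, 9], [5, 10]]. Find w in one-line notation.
6 3 2 8 1 10 7 9 5 4

Reverse the RSK construction: for i from n down to 1, find the cell of Q containing i, remove the entry at that cell from P, and reverse-bump it up through P; the value ejected from row 1 is w(i).

Step i=10: Q has 10 at row 4, column 2; remove 8 from row 4 of P and reverse-bump: 8 enters row 3 and ejects 7; 7 enters row 2 and ejects 5; 5 enters row 1 and ejects 4. So w(10) = 4. P is now [[1, 5, 9], [2, 7, 10], [3, 8], [6]].
Step i=9: Q has 9 at row 3, column 2; remove 8 from row 3 of P and reverse-bump: 8 enters row 2 and ejects 7; 7 enters row 1 and ejects 5. So w(9) = 5. P is now [[1, 7, 9], [2, 8, 10], [3], [6]].
Step i=8: Q has 8 at row 2, column 3; remove 10 from row 2 of P and reverse-bump: 10 enters row 1 and ejects 9. So w(8) = 9. P is now [[1, 7, 10], [2, 8], [3], [6]].
Step i=7: Q has 7 at row 2, column 2; remove 8 from row 2 of P and reverse-bump: 8 enters row 1 and ejects 7. So w(7) = 7. P is now [[1, 8, 10], [2], [3], [6]].
Step i=6: Q has 6 at row 1, column 3; remove that cell from P, ejecting 10. So w(6) = 10. P is now [[1, 8], [2], [3], [6]].
Step i=5: Q has 5 at row 4, column 1; remove 6 from row 4 of P and reverse-bump: 6 enters row 3 and ejects 3; 3 enters row 2 and ejects 2; 2 enters row 1 and ejects 1. So w(5) = 1. P is now [[2, 8], [3], [6]].
Step i=4: Q has 4 at row 1, column 2; remove that cell from P, ejecting 8. So w(4) = 8. P is now [[2], [3], [6]].
Step i=3: Q has 3 at row 3, column 1; remove 6 from row 3 of P and reverse-bump: 6 enters row 2 and ejects 3; 3 enters row 1 and ejects 2. So w(3) = 2. P is now [[3], [6]].
Step i=2: Q has 2 at row 2, column 1; remove 6 from row 2 of P and reverse-bump: 6 enters row 1 and ejects 3. So w(2) = 3. P is now [[6]].
Step i=1: Q has 1 at row 1, column 1; remove that cell from P, ejecting 6. So w(1) = 6. P is now [].

So w = 6 3 2 8 1 10 7 9 5 4.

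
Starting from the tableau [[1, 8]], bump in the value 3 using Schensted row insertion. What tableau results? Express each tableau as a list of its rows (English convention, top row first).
[[1, 3], [8]]

In row 1, 3 replaces 8 (the leftmost entry greater than 3); 8 is bumped to row 2. 8 starts a new row 2. The new tableau is [[1, 3], [8]].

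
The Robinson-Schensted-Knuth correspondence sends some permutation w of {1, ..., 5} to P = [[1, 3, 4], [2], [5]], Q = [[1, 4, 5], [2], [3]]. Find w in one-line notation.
Reverse RSK: for i = n, n-1, ..., 1, locate i in Q, remove the corresponding corner cell from P, and reverse-bump its entry up through P; the value ejected from row 1 is w(i).

So w = 5 2 1 3 4.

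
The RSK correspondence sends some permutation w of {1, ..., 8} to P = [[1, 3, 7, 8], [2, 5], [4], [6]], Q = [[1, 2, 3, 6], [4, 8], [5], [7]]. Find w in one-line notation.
Reverse RSK: for i = n, n-1, ..., 1, locate i in Q, remove the corresponding corner cell from P, and reverse-bump its entry up through P; the value ejected from row 1 is w(i).

So w = 4 6 7 5 2 8 1 3.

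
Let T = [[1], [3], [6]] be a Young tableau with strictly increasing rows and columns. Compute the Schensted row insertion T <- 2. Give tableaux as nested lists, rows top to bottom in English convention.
2 is larger than every entry of row 1, so it is appended to row 1. The new tableau is [[1, 2], [3], [6]].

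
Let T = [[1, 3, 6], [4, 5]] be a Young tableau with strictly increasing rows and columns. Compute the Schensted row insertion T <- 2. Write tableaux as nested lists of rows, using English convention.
In row 1, 2 replaces 3 (the leftmost entry greater than 2); 3 is bumped to row 2. In row 2, 3 replaces 4 (the leftmost entry greater than 3); 4 is bumped to row 3. 4 starts a new row 3. The new tableau is [[1, 2, 6], [3, 5], [4]].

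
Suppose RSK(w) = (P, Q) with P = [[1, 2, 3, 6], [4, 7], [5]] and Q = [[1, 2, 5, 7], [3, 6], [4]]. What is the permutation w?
1 5 4 2 7 3 6

Reverse the RSK construction: for i from n down to 1, find the cell of Q containing i, remove the entry at that cell from P, and reverse-bump it up through P; the value ejected from row 1 is w(i).

Step i=7: Q has 7 at row 1, column 4; remove that cell from P, ejecting 6. So w(7) = 6. P is now [[1, 2, 3], [4, 7], [5]].
Step i=6: Q has 6 at row 2, column 2; remove 7 from row 2 of P and reverse-bump: 7 enters row 1 and ejects 3. So w(6) = 3. P is now [[1, 2, 7], [4], [5]].
Step i=5: Q has 5 at row 1, column 3; remove that cell from P, ejecting 7. So w(5) = 7. P is now [[1, 2], [4], [5]].
Step i=4: Q has 4 at row 3, column 1; remove 5 from row 3 of P and reverse-bump: 5 enters row 2 and ejects 4; 4 enters row 1 and ejects 2. So w(4) = 2. P is now [[1, 4], [5]].
Step i=3: Q has 3 at row 2, column 1; remove 5 from row 2 of P and reverse-bump: 5 enters row 1 and ejects 4. So w(3) = 4. P is now [[1, 5]].
Step i=2: Q has 2 at row 1, column 2; remove that cell from P, ejecting 5. So w(2) = 5. P is now [[1]].
Step i=1: Q has 1 at row 1, column 1; remove that cell from P, ejecting 1. So w(1) = 1. P is now [].

So w = 1 5 4 2 7 3 6.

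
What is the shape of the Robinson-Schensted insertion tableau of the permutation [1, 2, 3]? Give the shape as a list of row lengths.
[3]

Row-insert each entry into an empty tableau.

After inserting 1: P = [[1]].
After inserting 2: P = [[1, 2]].
After inserting 3: P = [[1, 2, 3]].

The final insertion tableau P = [[1, 2, 3]] has shape [3].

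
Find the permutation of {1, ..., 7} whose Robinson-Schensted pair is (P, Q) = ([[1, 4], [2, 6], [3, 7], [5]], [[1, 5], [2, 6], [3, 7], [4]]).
Reverse RSK: for i = n, n-1, ..., 1, locate i in Q, remove the corresponding corner cell from P, and reverse-bump its entry up through P; the value ejected from row 1 is w(i).

So w = 5 3 2 1 7 6 4.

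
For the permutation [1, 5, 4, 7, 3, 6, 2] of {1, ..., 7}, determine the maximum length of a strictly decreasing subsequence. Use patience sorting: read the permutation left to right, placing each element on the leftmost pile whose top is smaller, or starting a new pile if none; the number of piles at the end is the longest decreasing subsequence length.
4

1: new pile. tops = [1]
5: onto pile 1 (replacing 1). tops = [5]
4: new pile. tops = [5, 4]
7: onto pile 1 (replacing 5). tops = [7, 4]
3: new pile. tops = [7, 4, 3]
6: onto pile 2 (replacing 4). tops = [7, 6, 3]
2: new pile. tops = [7, 6, 3, 2]

4 piles, so the longest decreasing subsequence has length 4.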